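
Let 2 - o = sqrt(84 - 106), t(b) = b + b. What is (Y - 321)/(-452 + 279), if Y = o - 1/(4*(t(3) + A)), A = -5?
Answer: 1277/692 + I*sqrt(22)/173 ≈ 1.8454 + 0.027112*I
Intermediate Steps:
t(b) = 2*b
o = 2 - I*sqrt(22) (o = 2 - sqrt(84 - 106) = 2 - sqrt(-22) = 2 - I*sqrt(22) ≈ 2.0 - 4.6904*I)
Y = 7/4 - I*sqrt(22) (Y = (2 - I*sqrt(22)) - 1/(4*(2*3 - 5)) = (2 - I*sqrt(22)) - 1/(4*(6 - 5)) = (2 - I*sqrt(22)) - 1/(4*1) = (2 - I*sqrt(22)) - 1/4 = 7/4 - I*sqrt(22) ≈ 1.75 - 4.6904*I)
(Y - 321)/(-452 + 279) = ((7/4 - I*sqrt(22)) - 321)/(-452 + 279) = (-1277/4 - I*sqrt(22))/(-173) = (-1277/4 - I*sqrt(22))*(-1/173) = 1277/692 + I*sqrt(22)/173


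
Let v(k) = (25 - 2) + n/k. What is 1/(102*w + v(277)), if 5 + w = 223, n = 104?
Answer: 277/6165847 ≈ 4.4925e-5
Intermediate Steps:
w = 218 (w = -5 + 223 = 218)
v(k) = 23 + 104/k (v(k) = (25 - 2) + 104/k = 23 + 104/k)
1/(102*w + v(277)) = 1/(102*218 + (23 + 104/277)) = 1/(22236 + (23 + 104*(1/277))) = 1/(22236 + (23 + 104/277)) = 1/(22236 + 6475/277) = 1/(6165847/277) = 277/6165847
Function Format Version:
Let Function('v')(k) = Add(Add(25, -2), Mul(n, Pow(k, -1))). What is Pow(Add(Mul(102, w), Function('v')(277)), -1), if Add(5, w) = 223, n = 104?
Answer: Rational(277, 6165847) ≈ 4.4925e-5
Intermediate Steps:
w = 218 (w = Add(-5, 223) = 218)
Function('v')(k) = Add(23, Mul(104, Pow(k, -1))) (Function('v')(k) = Add(Add(25, -2), Mul(104, Pow(k, -1))) = Add(23, Mul(104, Pow(k, -1))))
Pow(Add(Mul(102, w), Function('v')(277)), -1) = Pow(Add(Mul(102, 218), Add(23, Mul(104, Pow(277, -1)))), -1) = Pow(Add(22236, Add(23, Mul(104, Rational(1, 277)))), -1) = Pow(Add(22236, Add(23, Rational(104, 277))), -1) = Pow(Add(22236, Rational(6475, 277)), -1) = Pow(Rational(6165847, 277), -1) = Rational(277, 6165847)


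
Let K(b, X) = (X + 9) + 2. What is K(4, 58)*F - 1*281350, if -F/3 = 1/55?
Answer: -15474457/55 ≈ -2.8135e+5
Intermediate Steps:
K(b, X) = 11 + X (K(b, X) = (9 + X) + 2 = 11 + X)
F = -3/55 ≈ -0.054545
K(4, 58)*F - 1*281350 = (11 + 58)*(-3/55) - 1*281350 = 69*(-3/55) - 281350 = -207/55 - 281350 = -15474457/55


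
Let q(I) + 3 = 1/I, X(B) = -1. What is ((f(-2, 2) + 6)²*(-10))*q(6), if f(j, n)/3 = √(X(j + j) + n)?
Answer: 2295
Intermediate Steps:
f(j, n) = 3*√(-1 + n)
q(I) = -3 + 1/I
((f(-2, 2) + 6)²*(-10))*q(6) = ((3*√(-1 + 2) + 6)²*(-10))*(-3 + 1/6) = ((3*√1 + 6)²*(-10))*(-3 + ⅙) = ((3*1 + 6)²*(-10))*(-17/6) = ((3 + 6)²*(-10))*(-17/6) = (9²*(-10))*(-17/6) = (81*(-10))*(-17/6) = -810*(-17/6) = 2295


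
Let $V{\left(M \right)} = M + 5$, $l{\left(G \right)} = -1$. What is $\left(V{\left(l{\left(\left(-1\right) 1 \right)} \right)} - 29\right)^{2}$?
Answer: $625$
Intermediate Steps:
$V{\left(M \right)} = 5 + M$
$\left(V{\left(l{\left(\left(-1\right) 1 \right)} \right)} - 29\right)^{2} = \left(\left(5 - 1\right) - 29\right)^{2} = \left(4 - 29\right)^{2} = \left(-25\right)^{2} = 625$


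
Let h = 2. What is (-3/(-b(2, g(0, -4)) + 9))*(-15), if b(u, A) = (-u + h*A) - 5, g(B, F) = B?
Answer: 45/16 ≈ 2.8125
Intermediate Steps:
b(u, A) = -5 - u + 2*A (b(u, A) = (-u + 2*A) - 5 = -5 - u + 2*A)
(-3/(-b(2, g(0, -4)) + 9))*(-15) = (-3/(-(-5 - 1*2 + 2*0) + 9))*(-15) = (-3/(-(-5 - 2 + 0) + 9))*(-15) = (-3/(-1*(-7) + 9))*(-15) = (-3/(7 + 9))*(-15) = (-3/16)*(-15) = ((1/16)*(-3))*(-15) = -3/16*(-15) = 45/16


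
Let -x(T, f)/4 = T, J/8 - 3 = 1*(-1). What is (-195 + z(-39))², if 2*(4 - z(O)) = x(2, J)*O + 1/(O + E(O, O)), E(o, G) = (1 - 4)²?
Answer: 433430761/3600 ≈ 1.2040e+5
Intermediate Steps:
E(o, G) = 9 (E(o, G) = (-3)² = 9)
J = 16 (J = 24 + 8*(1*(-1)) = 24 + 8*(-1) = 24 - 8 = 16)
x(T, f) = -4*T
z(O) = 4 + 4*O - 1/(2*(9 + O)) (z(O) = 4 - ((-4*2)*O + 1/(O + 9))/2 = 4 - (-8*O + 1/(9 + O))/2 = 4 - (1/(9 + O) - 8*O)/2 = 4 + (4*O - 1/(2*(9 + O))) = 4 + 4*O - 1/(2*(9 + O)))
(-195 + z(-39))² = (-195 + (71 + 8*(-39)² + 80*(-39))/(2*(9 - 39)))² = (-195 + (½)*(71 + 8*1521 - 3120)/(-30))² = (-195 + (½)*(-1/30)*(71 + 12168 - 3120))² = (-195 + (½)*(-1/30)*9119)² = (-195 - 9119/60)² = (-20819/60)² = 433430761/3600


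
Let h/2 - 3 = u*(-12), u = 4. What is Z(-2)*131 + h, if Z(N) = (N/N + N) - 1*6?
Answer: -1007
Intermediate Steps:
h = -90 (h = 6 + 2*(4*(-12)) = 6 + 2*(-48) = 6 - 96 = -90)
Z(N) = -5 + N (Z(N) = (1 + N) - 6 = -5 + N)
Z(-2)*131 + h = (-5 - 2)*131 - 90 = -7*131 - 90 = -917 - 90 = -1007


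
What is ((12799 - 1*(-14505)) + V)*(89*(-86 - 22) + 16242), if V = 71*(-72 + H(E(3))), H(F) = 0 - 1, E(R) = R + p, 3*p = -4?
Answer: 146662230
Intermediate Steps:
p = -4/3 (p = (⅓)*(-4) = -4/3 ≈ -1.3333)
E(R) = -4/3 + R (E(R) = R - 4/3 = -4/3 + R)
H(F) = -1
V = -5183 (V = 71*(-72 - 1) = 71*(-73) = -5183)
((12799 - 1*(-14505)) + V)*(89*(-86 - 22) + 16242) = ((12799 - 1*(-14505)) - 5183)*(89*(-86 - 22) + 16242) = ((12799 + 14505) - 5183)*(89*(-108) + 16242) = (27304 - 5183)*(-9612 + 16242) = 22121*6630 = 146662230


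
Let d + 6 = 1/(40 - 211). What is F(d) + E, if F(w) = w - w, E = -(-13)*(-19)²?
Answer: 4693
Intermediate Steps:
d = -1027/171 (d = -6 + 1/(40 - 211) = -6 + 1/(-171) = -6 - 1/171 = -1027/171 ≈ -6.0058)
E = 4693 (E = -(-13)*361 = -1*(-4693) = 4693)
F(w) = 0
F(d) + E = 0 + 4693 = 4693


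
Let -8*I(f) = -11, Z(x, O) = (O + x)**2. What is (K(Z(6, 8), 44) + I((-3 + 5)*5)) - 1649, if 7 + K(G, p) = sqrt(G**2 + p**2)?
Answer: -13237/8 + 4*sqrt(2522) ≈ -1453.7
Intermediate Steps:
I(f) = 11/8 (I(f) = -1/8*(-11) = 11/8)
K(G, p) = -7 + sqrt(G**2 + p**2)
(K(Z(6, 8), 44) + I((-3 + 5)*5)) - 1649 = ((-7 + sqrt(((8 + 6)**2)**2 + 44**2)) + 11/8) - 1649 = ((-7 + sqrt((14**2)**2 + 1936)) + 11/8) - 1649 = ((-7 + sqrt(196**2 + 1936)) + 11/8) - 1649 = ((-7 + sqrt(38416 + 1936)) + 11/8) - 1649 = ((-7 + sqrt(40352)) + 11/8) - 1649 = ((-7 + 4*sqrt(2522)) + 11/8) - 1649 = (-45/8 + 4*sqrt(2522)) - 1649 = -13237/8 + 4*sqrt(2522)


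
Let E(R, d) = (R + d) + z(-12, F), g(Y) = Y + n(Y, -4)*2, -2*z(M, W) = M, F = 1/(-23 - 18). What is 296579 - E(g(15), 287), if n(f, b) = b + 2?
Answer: 296275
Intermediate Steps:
F = -1/41 (F = 1/(-41) = -1/41 ≈ -0.024390)
z(M, W) = -M/2
n(f, b) = 2 + b
g(Y) = -4 + Y (g(Y) = Y + (2 - 4)*2 = Y - 2*2 = Y - 4 = -4 + Y)
E(R, d) = 6 + R + d (E(R, d) = (R + d) - ½*(-12) = (R + d) + 6 = 6 + R + d)
296579 - E(g(15), 287) = 296579 - (6 + (-4 + 15) + 287) = 296579 - (6 + 11 + 287) = 296579 - 1*304 = 296579 - 304 = 296275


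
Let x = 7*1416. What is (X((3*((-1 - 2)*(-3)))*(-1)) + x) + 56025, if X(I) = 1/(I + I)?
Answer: 3560597/54 ≈ 65937.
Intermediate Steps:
X(I) = 1/(2*I)
x = 9912
(X((3*((-1 - 2)*(-3)))*(-1)) + x) + 56025 = (1/(2*(((3*((-1 - 2)*(-3)))*(-1)))) + 9912) + 56025 = (1/(2*(((3*(-3*(-3)))*(-1)))) + 9912) + 56025 = (1/(2*(((3*9)*(-1)))) + 9912) + 56025 = (1/(2*((27*(-1)))) + 9912) + 56025 = ((1/2)/(-27) + 9912) + 56025 = ((1/2)*(-1/27) + 9912) + 56025 = (-1/54 + 9912) + 56025 = 535247/54 + 56025 = 3560597/54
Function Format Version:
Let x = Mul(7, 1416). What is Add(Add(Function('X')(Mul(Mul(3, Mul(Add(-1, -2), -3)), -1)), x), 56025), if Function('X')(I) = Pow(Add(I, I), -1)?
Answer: Rational(3560597, 54) ≈ 65937.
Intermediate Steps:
Function('X')(I) = Mul(Rational(1, 2), Pow(I, -1)) (Function('X')(I) = Pow(Mul(2, I), -1) = Mul(Rational(1, 2), Pow(I, -1)))
x = 9912
Add(Add(Function('X')(Mul(Mul(3, Mul(Add(-1, -2), -3)), -1)), x), 56025) = Add(Add(Mul(Rational(1, 2), Pow(Mul(Mul(3, Mul(Add(-1, -2), -3)), -1), -1)), 9912), 56025) = Add(Add(Mul(Rational(1, 2), Pow(Mul(Mul(3, Mul(-3, -3)), -1), -1)), 9912), 56025) = Add(Add(Mul(Rational(1, 2), Pow(Mul(Mul(3, 9), -1), -1)), 9912), 56025) = Add(Add(Mul(Rational(1, 2), Pow(Mul(27, -1), -1)), 9912), 56025) = Add(Add(Mul(Rational(1, 2), Pow(-27, -1)), 9912), 56025) = Add(Add(Mul(Rational(1, 2), Rational(-1, 27)), 9912), 56025) = Add(Add(Rational(-1, 54), 9912), 56025) = Add(Rational(535247, 54), 56025) = Rational(3560597, 54)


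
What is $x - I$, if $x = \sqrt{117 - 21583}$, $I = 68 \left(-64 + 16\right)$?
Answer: $3264 + i \sqrt{21466} \approx 3264.0 + 146.51 i$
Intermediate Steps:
$I = -3264$ ($I = 68 \left(-48\right) = -3264$)
$x = i \sqrt{21466}$ ($x = \sqrt{-21466} = i \sqrt{21466} \approx 146.51 i$)
$x - I = i \sqrt{21466} - -3264 = i \sqrt{21466} + 3264 = 3264 + i \sqrt{21466}$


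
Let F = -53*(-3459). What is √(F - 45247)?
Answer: 4*√8630 ≈ 371.59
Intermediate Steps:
F = 183327
√(F - 45247) = √(183327 - 45247) = √138080 = 4*√8630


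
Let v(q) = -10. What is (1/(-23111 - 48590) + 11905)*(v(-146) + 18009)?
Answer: 15363953671596/71701 ≈ 2.1428e+8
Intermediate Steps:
(1/(-23111 - 48590) + 11905)*(v(-146) + 18009) = (1/(-23111 - 48590) + 11905)*(-10 + 18009) = (1/(-71701) + 11905)*17999 = (-1/71701 + 11905)*17999 = (853600404/71701)*17999 = 15363953671596/71701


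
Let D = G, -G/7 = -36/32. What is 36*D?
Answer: 567/2 ≈ 283.50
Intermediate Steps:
G = 63/8 (G = -(-252)/32 = -7*(-9/8) = 63/8 ≈ 7.8750)
D = 63/8 ≈ 7.8750
36*D = 36*(63/8) = 567/2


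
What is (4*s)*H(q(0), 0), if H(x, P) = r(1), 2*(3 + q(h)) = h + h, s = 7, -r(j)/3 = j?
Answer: -84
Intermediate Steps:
r(j) = -3*j
q(h) = -3 + h (q(h) = -3 + (h + h)/2 = -3 + (2*h)/2 = -3 + h)
H(x, P) = -3 (H(x, P) = -3*1 = -3)
(4*s)*H(q(0), 0) = (4*7)*(-3) = 28*(-3) = -84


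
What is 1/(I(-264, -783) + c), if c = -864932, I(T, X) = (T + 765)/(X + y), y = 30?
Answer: -251/217098099 ≈ -1.1562e-6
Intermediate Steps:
I(T, X) = (765 + T)/(30 + X) (I(T, X) = (T + 765)/(X + 30) = (765 + T)/(30 + X))
1/(I(-264, -783) + c) = 1/((765 - 264)/(30 - 783) - 864932) = 1/(501/(-753) - 864932) = 1/(-1/753*501 - 864932) = 1/(-167/251 - 864932) = 1/(-217098099/251) = -251/217098099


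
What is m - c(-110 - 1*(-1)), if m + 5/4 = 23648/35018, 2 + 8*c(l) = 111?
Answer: -1988979/140072 ≈ -14.200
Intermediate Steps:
c(l) = 109/8 (c(l) = -¼ + (⅛)*111 = -¼ + 111/8 = 109/8)
m = -40249/70036 (m = -5/4 + 23648/35018 = -5/4 + 23648*(1/35018) = -5/4 + 11824/17509 = -40249/70036 ≈ -0.57469)
m - c(-110 - 1*(-1)) = -40249/70036 - 1*109/8 = -40249/70036 - 109/8 = -1988979/140072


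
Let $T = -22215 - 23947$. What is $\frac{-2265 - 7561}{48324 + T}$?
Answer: $- \frac{4913}{1081} \approx -4.5449$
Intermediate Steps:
$T = -46162$ ($T = -22215 - 23947 = -46162$)
$\frac{-2265 - 7561}{48324 + T} = \frac{-2265 - 7561}{48324 - 46162} = - \frac{9826}{2162} = \left(-9826\right) \frac{1}{2162} = - \frac{4913}{1081}$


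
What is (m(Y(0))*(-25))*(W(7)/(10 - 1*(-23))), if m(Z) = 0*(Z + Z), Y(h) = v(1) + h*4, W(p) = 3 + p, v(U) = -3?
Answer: 0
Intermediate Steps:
Y(h) = -3 + 4*h (Y(h) = -3 + h*4 = -3 + 4*h)
m(Z) = 0 (m(Z) = 0*(2*Z) = 0)
(m(Y(0))*(-25))*(W(7)/(10 - 1*(-23))) = (0*(-25))*((3 + 7)/(10 - 1*(-23))) = 0*(10/(10 + 23)) = 0*(10/33) = 0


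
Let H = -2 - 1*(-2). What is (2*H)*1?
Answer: 0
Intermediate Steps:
H = 0 (H = -2 + 2 = 0)
(2*H)*1 = (2*0)*1 = 0*1 = 0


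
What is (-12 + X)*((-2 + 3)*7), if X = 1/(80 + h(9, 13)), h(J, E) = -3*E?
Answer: -3437/41 ≈ -83.829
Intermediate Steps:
X = 1/41 (X = 1/(80 - 3*13) = 1/(80 - 39) = 1/41 ≈ 0.024390)
(-12 + X)*((-2 + 3)*7) = (-12 + 1/41)*((-2 + 3)*7) = -491*7/41 = -491/41*7 = -3437/41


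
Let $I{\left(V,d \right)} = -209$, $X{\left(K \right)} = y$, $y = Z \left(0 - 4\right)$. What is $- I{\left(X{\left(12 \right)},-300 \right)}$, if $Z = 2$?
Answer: $209$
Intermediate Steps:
$y = -8$ ($y = 2 \left(0 - 4\right) = 2 \left(-4\right) = -8$)
$X{\left(K \right)} = -8$
$- I{\left(X{\left(12 \right)},-300 \right)} = \left(-1\right) \left(-209\right) = 209$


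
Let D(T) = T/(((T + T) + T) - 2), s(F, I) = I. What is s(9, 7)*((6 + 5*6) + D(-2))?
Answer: 1015/4 ≈ 253.75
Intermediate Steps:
D(T) = T/(-2 + 3*T) (D(T) = T/((2*T + T) - 2) = T/(3*T - 2) = T/(-2 + 3*T))
s(9, 7)*((6 + 5*6) + D(-2)) = 7*((6 + 5*6) - 2/(-2 + 3*(-2))) = 7*((6 + 30) - 2/(-2 - 6)) = 7*(36 - 2/(-8)) = 7*(36 - 2*(-1/8)) = 7*(36 + 1/4) = 7*(145/4) = 1015/4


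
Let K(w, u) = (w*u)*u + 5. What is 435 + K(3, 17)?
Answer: 1307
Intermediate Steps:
K(w, u) = 5 + w*u² (K(w, u) = (u*w)*u + 5 = w*u² + 5 = 5 + w*u²)
435 + K(3, 17) = 435 + (5 + 3*17²) = 435 + (5 + 3*289) = 435 + (5 + 867) = 435 + 872 = 1307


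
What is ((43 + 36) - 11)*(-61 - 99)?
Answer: -10880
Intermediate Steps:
((43 + 36) - 11)*(-61 - 99) = (79 - 11)*(-160) = 68*(-160) = -10880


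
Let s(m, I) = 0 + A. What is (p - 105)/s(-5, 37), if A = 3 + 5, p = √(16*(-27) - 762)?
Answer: -105/8 + I*√1194/8 ≈ -13.125 + 4.3193*I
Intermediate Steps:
p = I*√1194 (p = √(-432 - 762) = √(-1194) = I*√1194 ≈ 34.554*I)
A = 8
s(m, I) = 8 (s(m, I) = 0 + 8 = 8)
(p - 105)/s(-5, 37) = (I*√1194 - 105)/8 = (-105 + I*√1194)*(⅛) = -105/8 + I*√1194/8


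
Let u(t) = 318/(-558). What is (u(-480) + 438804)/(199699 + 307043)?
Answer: 40808719/47127006 ≈ 0.86593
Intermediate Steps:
u(t) = -53/93 (u(t) = 318*(-1/558) = -53/93)
(u(-480) + 438804)/(199699 + 307043) = (-53/93 + 438804)/(199699 + 307043) = (40808719/93)/506742 = (40808719/93)*(1/506742) = 40808719/47127006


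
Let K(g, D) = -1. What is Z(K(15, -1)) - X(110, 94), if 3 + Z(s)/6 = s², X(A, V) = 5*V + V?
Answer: -576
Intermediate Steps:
X(A, V) = 6*V
Z(s) = -18 + 6*s²
Z(K(15, -1)) - X(110, 94) = (-18 + 6*(-1)²) - 6*94 = (-18 + 6*1) - 1*564 = (-18 + 6) - 564 = -12 - 564 = -576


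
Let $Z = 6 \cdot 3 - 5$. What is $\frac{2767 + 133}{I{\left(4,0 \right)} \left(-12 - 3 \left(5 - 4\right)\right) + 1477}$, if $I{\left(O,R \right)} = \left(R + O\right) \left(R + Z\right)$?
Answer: $\frac{2900}{697} \approx 4.1607$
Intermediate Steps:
$Z = 13$ ($Z = 18 - 5 = 13$)
$I{\left(O,R \right)} = \left(13 + R\right) \left(O + R\right)$ ($I{\left(O,R \right)} = \left(R + O\right) \left(R + 13\right) = \left(O + R\right) \left(13 + R\right) = \left(13 + R\right) \left(O + R\right)$)
$\frac{2767 + 133}{I{\left(4,0 \right)} \left(-12 - 3 \left(5 - 4\right)\right) + 1477} = \frac{2767 + 133}{\left(0^{2} + 13 \cdot 4 + 13 \cdot 0 + 4 \cdot 0\right) \left(-12 - 3 \left(5 - 4\right)\right) + 1477} = \frac{2900}{\left(0 + 52 + 0 + 0\right) \left(-12 - 3\right) + 1477} = \frac{2900}{52 \left(-12 - 3\right) + 1477} = \frac{2900}{52 \left(-15\right) + 1477} = \frac{2900}{-780 + 1477} = \frac{2900}{697}$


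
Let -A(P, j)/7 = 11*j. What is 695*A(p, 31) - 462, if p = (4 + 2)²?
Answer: -1659427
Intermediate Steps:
p = 36 (p = 6² = 36)
A(P, j) = -77*j
695*A(p, 31) - 462 = 695*(-77*31) - 462 = 695*(-2387) - 462 = -1658965 - 462 = -1659427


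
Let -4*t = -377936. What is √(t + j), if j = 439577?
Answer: √534061 ≈ 730.79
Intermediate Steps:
t = 94484 (t = -¼*(-377936) = 94484)
√(t + j) = √(94484 + 439577) = √534061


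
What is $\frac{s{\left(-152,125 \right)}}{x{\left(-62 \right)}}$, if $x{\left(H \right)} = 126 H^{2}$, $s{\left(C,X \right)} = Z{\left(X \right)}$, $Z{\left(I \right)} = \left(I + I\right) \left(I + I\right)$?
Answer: $\frac{15625}{121086} \approx 0.12904$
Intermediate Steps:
$Z{\left(I \right)} = 4 I^{2}$ ($Z{\left(I \right)} = 2 I 2 I = 4 I^{2}$)
$s{\left(C,X \right)} = 4 X^{2}$
$\frac{s{\left(-152,125 \right)}}{x{\left(-62 \right)}} = \frac{4 \cdot 125^{2}}{126 \left(-62\right)^{2}} = \frac{4 \cdot 15625}{126 \cdot 3844} = \frac{62500}{484344} = 62500 \cdot \frac{1}{484344} = \frac{15625}{121086}$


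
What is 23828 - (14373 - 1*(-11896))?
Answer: -2441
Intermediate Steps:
23828 - (14373 - 1*(-11896)) = 23828 - (14373 + 11896) = 23828 - 1*26269 = 23828 - 26269 = -2441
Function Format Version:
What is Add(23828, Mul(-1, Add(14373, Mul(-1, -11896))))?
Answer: -2441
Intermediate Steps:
Add(23828, Mul(-1, Add(14373, Mul(-1, -11896)))) = Add(23828, Mul(-1, Add(14373, 11896))) = Add(23828, Mul(-1, 26269)) = Add(23828, -26269) = -2441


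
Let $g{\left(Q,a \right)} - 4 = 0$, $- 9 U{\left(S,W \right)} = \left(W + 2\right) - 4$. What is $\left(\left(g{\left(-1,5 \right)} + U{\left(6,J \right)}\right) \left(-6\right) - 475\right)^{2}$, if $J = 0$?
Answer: $\frac{2253001}{9} \approx 2.5033 \cdot 10^{5}$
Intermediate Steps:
$U{\left(S,W \right)} = \frac{2}{9} - \frac{W}{9}$ ($U{\left(S,W \right)} = - \frac{\left(W + 2\right) - 4}{9} = - \frac{\left(2 + W\right) - 4}{9} = - \frac{-2 + W}{9} = \frac{2}{9} - \frac{W}{9}$)
$g{\left(Q,a \right)} = 4$ ($g{\left(Q,a \right)} = 4 + 0 = 4$)
$\left(\left(g{\left(-1,5 \right)} + U{\left(6,J \right)}\right) \left(-6\right) - 475\right)^{2} = \left(\left(4 + \left(\frac{2}{9} - 0\right)\right) \left(-6\right) - 475\right)^{2} = \left(\left(4 + \left(\frac{2}{9} + 0\right)\right) \left(-6\right) - 475\right)^{2} = \left(\left(4 + \frac{2}{9}\right) \left(-6\right) - 475\right)^{2} = \left(\frac{38}{9} \left(-6\right) - 475\right)^{2} = \left(- \frac{76}{3} - 475\right)^{2} = \left(- \frac{1501}{3}\right)^{2} = \frac{2253001}{9}$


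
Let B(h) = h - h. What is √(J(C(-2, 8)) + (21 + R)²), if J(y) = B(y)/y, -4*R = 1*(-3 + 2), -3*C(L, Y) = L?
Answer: 85/4 ≈ 21.250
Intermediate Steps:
C(L, Y) = -L/3
B(h) = 0
R = ¼ (R = -(-3 + 2)/4 = -(-1)/4 = -¼*(-1) = ¼ ≈ 0.25000)
J(y) = 0 (J(y) = 0/y = 0)
√(J(C(-2, 8)) + (21 + R)²) = √(0 + (21 + ¼)²) = √(0 + (85/4)²) = √(0 + 7225/16) = √(7225/16) = 85/4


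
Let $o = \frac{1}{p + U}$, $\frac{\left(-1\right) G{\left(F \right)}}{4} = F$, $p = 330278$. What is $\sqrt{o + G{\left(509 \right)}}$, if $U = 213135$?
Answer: $\frac{i \sqrt{601226093383071}}{543413} \approx 45.122 i$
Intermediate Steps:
$G{\left(F \right)} = - 4 F$
$o = \frac{1}{543413}$ ($o = \frac{1}{330278 + 213135} = \frac{1}{543413} \approx 1.8402 \cdot 10^{-6}$)
$\sqrt{o + G{\left(509 \right)}} = \sqrt{\frac{1}{543413} - 2036} = \sqrt{- \frac{1106388867}{543413}} = \frac{i \sqrt{601226093383071}}{543413}$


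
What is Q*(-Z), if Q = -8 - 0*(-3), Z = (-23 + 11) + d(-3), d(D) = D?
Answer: -120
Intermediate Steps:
Z = -15 (Z = (-23 + 11) - 3 = -12 - 3 = -15)
Q = -8 (Q = -8 - 3*0 = -8 + 0 = -8)
Q*(-Z) = -(-8)*(-15) = -8*15 = -120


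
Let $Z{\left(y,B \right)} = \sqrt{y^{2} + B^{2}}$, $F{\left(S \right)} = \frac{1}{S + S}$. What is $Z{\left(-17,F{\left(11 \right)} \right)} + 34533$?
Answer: $34533 + \frac{\sqrt{139877}}{22} \approx 34550.0$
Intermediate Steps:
$F{\left(S \right)} = \frac{1}{2 S}$
$Z{\left(y,B \right)} = \sqrt{B^{2} + y^{2}}$
$Z{\left(-17,F{\left(11 \right)} \right)} + 34533 = \sqrt{\left(\frac{1}{2 \cdot 11}\right)^{2} + \left(-17\right)^{2}} + 34533 = \sqrt{\left(\frac{1}{2} \cdot \frac{1}{11}\right)^{2} + 289} + 34533 = \sqrt{\left(\frac{1}{22}\right)^{2} + 289} + 34533 = \sqrt{\frac{1}{484} + 289} + 34533 = \sqrt{\frac{139877}{484}} + 34533 = \frac{\sqrt{139877}}{22} + 34533 = 34533 + \frac{\sqrt{139877}}{22}$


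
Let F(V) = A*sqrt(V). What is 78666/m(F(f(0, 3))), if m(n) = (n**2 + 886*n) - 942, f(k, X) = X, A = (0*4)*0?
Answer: -13111/157 ≈ -83.510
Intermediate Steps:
A = 0 (A = 0*0 = 0)
F(V) = 0 (F(V) = 0*sqrt(V) = 0)
m(n) = -942 + n**2 + 886*n
78666/m(F(f(0, 3))) = 78666/(-942 + 0**2 + 886*0) = 78666/(-942 + 0 + 0) = 78666/(-942) = 78666*(-1/942) = -13111/157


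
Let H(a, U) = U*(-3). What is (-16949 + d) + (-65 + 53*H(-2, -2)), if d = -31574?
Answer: -48270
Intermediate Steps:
H(a, U) = -3*U
(-16949 + d) + (-65 + 53*H(-2, -2)) = (-16949 - 31574) + (-65 + 53*(-3*(-2))) = -48523 + (-65 + 53*6) = -48523 + (-65 + 318) = -48523 + 253 = -48270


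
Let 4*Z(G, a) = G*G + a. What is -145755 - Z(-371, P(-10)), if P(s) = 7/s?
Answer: -7206603/40 ≈ -1.8017e+5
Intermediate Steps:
Z(G, a) = a/4 + G²/4 (Z(G, a) = (G*G + a)/4 = (G² + a)/4 = (a + G²)/4 = a/4 + G²/4)
-145755 - Z(-371, P(-10)) = -145755 - ((7/(-10))/4 + (¼)*(-371)²) = -145755 - ((7*(-⅒))/4 + (¼)*137641) = -145755 - ((¼)*(-7/10) + 137641/4) = -145755 - (-7/40 + 137641/4) = -145755 - 1*1376403/40 = -145755 - 1376403/40 = -7206603/40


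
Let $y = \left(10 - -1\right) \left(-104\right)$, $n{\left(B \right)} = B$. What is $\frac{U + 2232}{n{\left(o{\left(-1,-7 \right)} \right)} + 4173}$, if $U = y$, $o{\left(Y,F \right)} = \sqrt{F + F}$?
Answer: $\frac{4540224}{17413943} - \frac{1088 i \sqrt{14}}{17413943} \approx 0.26072 - 0.00023377 i$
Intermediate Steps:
$o{\left(Y,F \right)} = \sqrt{2} \sqrt{F}$ ($o{\left(Y,F \right)} = \sqrt{2 F} = \sqrt{2} \sqrt{F}$)
$y = -1144$ ($y = \left(10 + 1\right) \left(-104\right) = 11 \left(-104\right) = -1144$)
$U = -1144$
$\frac{U + 2232}{n{\left(o{\left(-1,-7 \right)} \right)} + 4173} = \frac{-1144 + 2232}{\sqrt{2} \sqrt{-7} + 4173} = \frac{1088}{\sqrt{2} i \sqrt{7} + 4173} = \frac{1088}{i \sqrt{14} + 4173} = \frac{1088}{4173 + i \sqrt{14}}$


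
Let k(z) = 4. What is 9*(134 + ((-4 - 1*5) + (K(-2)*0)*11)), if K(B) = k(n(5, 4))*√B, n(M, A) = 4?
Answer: 1125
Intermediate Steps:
K(B) = 4*√B
9*(134 + ((-4 - 1*5) + (K(-2)*0)*11)) = 9*(134 + ((-4 - 1*5) + ((4*√(-2))*0)*11)) = 9*(134 + ((-4 - 5) + ((4*(I*√2))*0)*11)) = 9*(134 + (-9 + ((4*I*√2)*0)*11)) = 9*(134 + (-9 + 0*11)) = 9*(134 + (-9 + 0)) = 9*(134 - 9) = 9*125 = 1125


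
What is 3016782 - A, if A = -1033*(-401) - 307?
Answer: 2602856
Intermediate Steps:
A = 413926 (A = 414233 - 307 = 413926)
3016782 - A = 3016782 - 1*413926 = 3016782 - 413926 = 2602856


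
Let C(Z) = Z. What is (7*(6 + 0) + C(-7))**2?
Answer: 1225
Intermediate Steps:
(7*(6 + 0) + C(-7))**2 = (7*(6 + 0) - 7)**2 = (7*6 - 7)**2 = (42 - 7)**2 = 35**2 = 1225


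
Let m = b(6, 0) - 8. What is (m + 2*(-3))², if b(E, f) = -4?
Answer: 324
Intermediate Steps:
m = -12 (m = -4 - 8 = -12)
(m + 2*(-3))² = (-12 + 2*(-3))² = (-12 - 6)² = (-18)² = 324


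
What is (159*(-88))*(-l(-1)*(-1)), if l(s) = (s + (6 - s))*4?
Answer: -335808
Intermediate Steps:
l(s) = 24 (l(s) = 6*4 = 24)
(159*(-88))*(-l(-1)*(-1)) = (159*(-88))*(-1*24*(-1)) = -(-335808)*(-1) = -13992*24 = -335808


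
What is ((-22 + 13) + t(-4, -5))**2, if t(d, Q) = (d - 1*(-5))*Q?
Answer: 196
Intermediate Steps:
t(d, Q) = Q*(5 + d) (t(d, Q) = (d + 5)*Q = (5 + d)*Q = Q*(5 + d))
((-22 + 13) + t(-4, -5))**2 = ((-22 + 13) - 5*(5 - 4))**2 = (-9 - 5*1)**2 = (-9 - 5)**2 = (-14)**2 = 196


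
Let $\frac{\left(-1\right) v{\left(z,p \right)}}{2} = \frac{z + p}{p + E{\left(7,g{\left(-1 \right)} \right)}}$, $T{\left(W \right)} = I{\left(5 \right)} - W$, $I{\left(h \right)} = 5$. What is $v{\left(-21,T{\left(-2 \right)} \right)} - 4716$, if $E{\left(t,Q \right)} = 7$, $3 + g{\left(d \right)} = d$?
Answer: $-4714$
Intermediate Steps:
$g{\left(d \right)} = -3 + d$
$T{\left(W \right)} = 5 - W$
$v{\left(z,p \right)} = - \frac{2 \left(p + z\right)}{7 + p}$ ($v{\left(z,p \right)} = - 2 \frac{z + p}{p + 7} = - 2 \frac{p + z}{7 + p} = - \frac{2 \left(p + z\right)}{7 + p}$)
$v{\left(-21,T{\left(-2 \right)} \right)} - 4716 = \frac{2 \left(- (5 - -2) - -21\right)}{7 + \left(5 - -2\right)} - 4716 = \frac{2 \left(- (5 + 2) + 21\right)}{7 + \left(5 + 2\right)} - 4716 = \frac{2 \left(\left(-1\right) 7 + 21\right)}{7 + 7} - 4716 = \frac{2 \left(-7 + 21\right)}{14} - 4716 = 2 \cdot \frac{1}{14} \cdot 14 - 4716 = 2 - 4716 = -4714$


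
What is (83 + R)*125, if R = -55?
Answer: 3500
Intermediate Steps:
(83 + R)*125 = (83 - 55)*125 = 28*125 = 3500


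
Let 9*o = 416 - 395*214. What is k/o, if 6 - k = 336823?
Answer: 336817/9346 ≈ 36.039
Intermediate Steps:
k = -336817 (k = 6 - 1*336823 = 6 - 336823 = -336817)
o = -9346 (o = (416 - 395*214)/9 = (416 - 84530)/9 = (⅑)*(-84114) = -9346)
k/o = -336817/(-9346) = -336817*(-1/9346) = 336817/9346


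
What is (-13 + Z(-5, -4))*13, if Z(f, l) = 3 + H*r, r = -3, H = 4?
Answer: -286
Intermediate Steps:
Z(f, l) = -9 (Z(f, l) = 3 + 4*(-3) = 3 - 12 = -9)
(-13 + Z(-5, -4))*13 = (-13 - 9)*13 = -22*13 = -286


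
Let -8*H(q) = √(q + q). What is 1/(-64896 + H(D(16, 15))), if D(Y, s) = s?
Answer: -692224/44922568699 + 4*√30/134767706097 ≈ -1.5409e-5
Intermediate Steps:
H(q) = -√2*√q/8 (H(q) = -√(q + q)/8 = -√2*√q/8)
1/(-64896 + H(D(16, 15))) = 1/(-64896 - √2*√15/8) = 1/(-64896 - √30/8)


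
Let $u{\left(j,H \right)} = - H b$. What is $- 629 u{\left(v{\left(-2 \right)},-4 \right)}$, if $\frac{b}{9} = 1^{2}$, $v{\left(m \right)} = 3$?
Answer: $-22644$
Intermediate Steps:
$b = 9$ ($b = 9 \cdot 1^{2} = 9 \cdot 1 = 9$)
$u{\left(j,H \right)} = - 9 H$ ($u{\left(j,H \right)} = - H 9 = - 9 H$)
$- 629 u{\left(v{\left(-2 \right)},-4 \right)} = - 629 \left(\left(-9\right) \left(-4\right)\right) = \left(-629\right) 36 = -22644$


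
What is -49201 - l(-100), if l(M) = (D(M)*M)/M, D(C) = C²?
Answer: -59201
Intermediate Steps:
l(M) = M² (l(M) = (M²*M)/M = M³/M = M²)
-49201 - l(-100) = -49201 - 1*(-100)² = -49201 - 1*10000 = -49201 - 10000 = -59201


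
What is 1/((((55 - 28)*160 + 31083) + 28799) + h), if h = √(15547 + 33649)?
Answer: 32101/2060923804 - 7*√251/2060923804 ≈ 1.5522e-5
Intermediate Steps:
h = 14*√251 (h = √49196 = 14*√251 ≈ 221.80)
1/((((55 - 28)*160 + 31083) + 28799) + h) = 1/((((55 - 28)*160 + 31083) + 28799) + 14*√251) = 1/(((27*160 + 31083) + 28799) + 14*√251) = 1/(((4320 + 31083) + 28799) + 14*√251) = 1/((35403 + 28799) + 14*√251) = 1/(64202 + 14*√251)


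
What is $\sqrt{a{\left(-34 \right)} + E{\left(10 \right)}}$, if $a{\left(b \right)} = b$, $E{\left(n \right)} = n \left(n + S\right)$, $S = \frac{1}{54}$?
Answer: $\frac{\sqrt{5361}}{9} \approx 8.1354$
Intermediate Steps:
$S = \frac{1}{54} \approx 0.018519$
$E{\left(n \right)} = n \left(\frac{1}{54} + n\right)$ ($E{\left(n \right)} = n \left(n + \frac{1}{54}\right) = n \left(\frac{1}{54} + n\right)$)
$\sqrt{a{\left(-34 \right)} + E{\left(10 \right)}} = \sqrt{-34 + 10 \left(\frac{1}{54} + 10\right)} = \sqrt{-34 + 10 \cdot \frac{541}{54}} = \sqrt{-34 + \frac{2705}{27}} = \sqrt{\frac{1787}{27}} = \frac{\sqrt{5361}}{9}$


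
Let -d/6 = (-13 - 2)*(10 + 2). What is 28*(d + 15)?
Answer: 30660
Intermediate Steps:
d = 1080 (d = -6*(-13 - 2)*(10 + 2) = -(-90)*12 = -6*(-180) = 1080)
28*(d + 15) = 28*(1080 + 15) = 28*1095 = 30660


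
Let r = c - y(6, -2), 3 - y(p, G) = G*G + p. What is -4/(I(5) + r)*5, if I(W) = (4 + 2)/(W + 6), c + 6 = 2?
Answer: -220/39 ≈ -5.6410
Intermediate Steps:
y(p, G) = 3 - p - G**2 (y(p, G) = 3 - (G*G + p) = 3 - (G**2 + p) = 3 - (p + G**2) = 3 + (-p - G**2) = 3 - p - G**2)
c = -4 (c = -6 + 2 = -4)
r = 3 (r = -4 - (3 - 1*6 - 1*(-2)**2) = -4 - (3 - 6 - 1*4) = -4 - (3 - 6 - 4) = -4 - 1*(-7) = -4 + 7 = 3)
I(W) = 6/(6 + W)
-4/(I(5) + r)*5 = -4/(6/(6 + 5) + 3)*5 = -4/(6/11 + 3)*5 = -4/39/11*5 = -4*11/39*5 = -44/39*5 = -220/39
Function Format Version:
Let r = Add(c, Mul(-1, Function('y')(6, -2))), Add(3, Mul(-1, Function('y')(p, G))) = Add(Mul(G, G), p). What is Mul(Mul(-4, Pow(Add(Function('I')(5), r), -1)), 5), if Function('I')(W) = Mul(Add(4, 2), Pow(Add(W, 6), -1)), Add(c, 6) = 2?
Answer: Rational(-220, 39) ≈ -5.6410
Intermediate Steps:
Function('y')(p, G) = Add(3, Mul(-1, p), Mul(-1, Pow(G, 2))) (Function('y')(p, G) = Add(3, Mul(-1, Add(Mul(G, G), p))) = Add(3, Mul(-1, Add(Pow(G, 2), p))) = Add(3, Mul(-1, Add(p, Pow(G, 2)))) = Add(3, Add(Mul(-1, p), Mul(-1, Pow(G, 2)))) = Add(3, Mul(-1, p), Mul(-1, Pow(G, 2))))
c = -4 (c = Add(-6, 2) = -4)
r = 3 (r = Add(-4, Mul(-1, Add(3, Mul(-1, 6), Mul(-1, Pow(-2, 2))))) = Add(-4, Mul(-1, Add(3, -6, Mul(-1, 4)))) = Add(-4, Mul(-1, Add(3, -6, -4))) = Add(-4, Mul(-1, -7)) = Add(-4, 7) = 3)
Function('I')(W) = Mul(6, Pow(Add(6, W), -1))
Mul(Mul(-4, Pow(Add(Function('I')(5), r), -1)), 5) = Mul(Mul(-4, Pow(Add(Mul(6, Pow(Add(6, 5), -1)), 3), -1)), 5) = Mul(Mul(-4, Pow(Add(Mul(6, Pow(11, -1)), 3), -1)), 5) = Mul(Mul(-4, Pow(Add(Mul(6, Rational(1, 11)), 3), -1)), 5) = Mul(Mul(-4, Pow(Add(Rational(6, 11), 3), -1)), 5) = Mul(Mul(-4, Pow(Rational(39, 11), -1)), 5) = Mul(Mul(-4, Rational(11, 39)), 5) = Mul(Rational(-44, 39), 5) = Rational(-220, 39)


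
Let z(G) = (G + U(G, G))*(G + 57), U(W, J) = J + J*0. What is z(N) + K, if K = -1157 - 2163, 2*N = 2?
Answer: -3204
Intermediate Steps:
N = 1 (N = (1/2)*2 = 1)
U(W, J) = J (U(W, J) = J + 0 = J)
K = -3320
z(G) = 2*G*(57 + G) (z(G) = (G + G)*(G + 57) = (2*G)*(57 + G) = 2*G*(57 + G))
z(N) + K = 2*1*(57 + 1) - 3320 = 2*1*58 - 3320 = 116 - 3320 = -3204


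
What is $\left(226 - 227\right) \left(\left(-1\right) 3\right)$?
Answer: $3$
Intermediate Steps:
$\left(226 - 227\right) \left(\left(-1\right) 3\right) = \left(-1\right) \left(-3\right) = 3$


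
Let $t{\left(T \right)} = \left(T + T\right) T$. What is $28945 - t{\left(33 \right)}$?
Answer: $26767$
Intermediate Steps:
$t{\left(T \right)} = 2 T^{2}$ ($t{\left(T \right)} = 2 T T = 2 T^{2}$)
$28945 - t{\left(33 \right)} = 28945 - 2 \cdot 33^{2} = 28945 - 2 \cdot 1089 = 28945 - 2178 = 26767$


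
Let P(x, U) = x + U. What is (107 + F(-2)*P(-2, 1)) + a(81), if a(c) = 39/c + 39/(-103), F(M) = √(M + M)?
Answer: 297853/2781 - 2*I ≈ 107.1 - 2.0*I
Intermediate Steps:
P(x, U) = U + x
F(M) = √2*√M (F(M) = √(2*M) = √2*√M)
a(c) = -39/103 + 39/c (a(c) = 39/c + 39*(-1/103) = 39/c - 39/103 = -39/103 + 39/c)
(107 + F(-2)*P(-2, 1)) + a(81) = (107 + (√2*√(-2))*(1 - 2)) + (-39/103 + 39/81) = (107 + (√2*(I*√2))*(-1)) + (-39/103 + 39*(1/81)) = (107 + (2*I)*(-1)) + (-39/103 + 13/27) = (107 - 2*I) + 286/2781 = 297853/2781 - 2*I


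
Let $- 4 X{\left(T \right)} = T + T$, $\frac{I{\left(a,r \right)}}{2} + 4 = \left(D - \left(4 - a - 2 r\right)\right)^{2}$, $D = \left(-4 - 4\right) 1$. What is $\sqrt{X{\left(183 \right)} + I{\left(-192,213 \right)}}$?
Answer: $\frac{\sqrt{393874}}{2} \approx 313.8$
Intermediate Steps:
$D = -8$ ($D = \left(-8\right) 1 = -8$)
$I{\left(a,r \right)} = -8 + 2 \left(-12 + a + 2 r\right)^{2}$ ($I{\left(a,r \right)} = -8 + 2 \left(-8 - \left(4 - a - 2 r\right)\right)^{2} = -8 + 2 \left(-8 + \left(\left(-4 + a + r\right) + r\right)\right)^{2} = -8 + 2 \left(-8 + \left(-4 + a + 2 r\right)\right)^{2} = -8 + 2 \left(-12 + a + 2 r\right)^{2}$)
$X{\left(T \right)} = - \frac{T}{2}$ ($X{\left(T \right)} = - \frac{T + T}{4} = - \frac{2 T}{4} = - \frac{T}{2}$)
$\sqrt{X{\left(183 \right)} + I{\left(-192,213 \right)}} = \sqrt{\left(- \frac{1}{2}\right) 183 - \left(8 - 2 \left(-12 - 192 + 2 \cdot 213\right)^{2}\right)} = \sqrt{- \frac{183}{2} - \left(8 - 2 \left(-12 - 192 + 426\right)^{2}\right)} = \sqrt{- \frac{183}{2} - \left(8 - 2 \cdot 222^{2}\right)} = \sqrt{- \frac{183}{2} + \left(-8 + 2 \cdot 49284\right)} = \sqrt{- \frac{183}{2} + \left(-8 + 98568\right)} = \sqrt{- \frac{183}{2} + 98560} = \sqrt{\frac{196937}{2}} = \frac{\sqrt{393874}}{2}$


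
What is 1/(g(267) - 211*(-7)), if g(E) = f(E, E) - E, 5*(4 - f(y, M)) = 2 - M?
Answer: 1/1267 ≈ 0.00078927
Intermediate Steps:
f(y, M) = 18/5 + M/5 (f(y, M) = 4 - (2 - M)/5 = 4 + (-⅖ + M/5) = 18/5 + M/5)
g(E) = 18/5 - 4*E/5 (g(E) = (18/5 + E/5) - E = 18/5 - 4*E/5)
1/(g(267) - 211*(-7)) = 1/((18/5 - ⅘*267) - 211*(-7)) = 1/((18/5 - 1068/5) + 1477) = 1/(-210 + 1477) = 1/1267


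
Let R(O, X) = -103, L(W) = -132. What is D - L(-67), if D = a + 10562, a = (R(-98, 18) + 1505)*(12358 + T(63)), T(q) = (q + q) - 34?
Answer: 17465594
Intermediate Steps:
T(q) = -34 + 2*q (T(q) = 2*q - 34 = -34 + 2*q)
a = 17454900 (a = (-103 + 1505)*(12358 + (-34 + 2*63)) = 1402*(12358 + (-34 + 126)) = 1402*(12358 + 92) = 1402*12450 = 17454900)
D = 17465462 (D = 17454900 + 10562 = 17465462)
D - L(-67) = 17465462 - 1*(-132) = 17465462 + 132 = 17465594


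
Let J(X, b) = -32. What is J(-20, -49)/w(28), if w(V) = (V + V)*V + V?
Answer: -8/399 ≈ -0.020050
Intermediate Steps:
w(V) = V + 2*V² (w(V) = (2*V)*V + V = 2*V² + V = V + 2*V²)
J(-20, -49)/w(28) = -32*1/(28*(1 + 2*28)) = -32*1/(28*(1 + 56)) = -32/(28*57) = -32/1596 = -32*1/1596 = -8/399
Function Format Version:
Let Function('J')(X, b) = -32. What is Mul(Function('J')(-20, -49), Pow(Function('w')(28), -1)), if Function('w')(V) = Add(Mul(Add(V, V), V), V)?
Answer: Rational(-8, 399) ≈ -0.020050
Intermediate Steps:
Function('w')(V) = Add(V, Mul(2, Pow(V, 2))) (Function('w')(V) = Add(Mul(Mul(2, V), V), V) = Add(Mul(2, Pow(V, 2)), V) = Add(V, Mul(2, Pow(V, 2))))
Mul(Function('J')(-20, -49), Pow(Function('w')(28), -1)) = Mul(-32, Pow(Mul(28, Add(1, Mul(2, 28))), -1)) = Mul(-32, Pow(Mul(28, Add(1, 56)), -1)) = Mul(-32, Pow(Mul(28, 57), -1)) = Mul(-32, Pow(1596, -1)) = Mul(-32, Rational(1, 1596)) = Rational(-8, 399)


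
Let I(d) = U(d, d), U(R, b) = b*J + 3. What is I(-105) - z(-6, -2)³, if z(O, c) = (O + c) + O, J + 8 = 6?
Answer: 2957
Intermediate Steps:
J = -2 (J = -8 + 6 = -2)
U(R, b) = 3 - 2*b (U(R, b) = b*(-2) + 3 = -2*b + 3 = 3 - 2*b)
z(O, c) = c + 2*O
I(d) = 3 - 2*d
I(-105) - z(-6, -2)³ = (3 - 2*(-105)) - (-2 + 2*(-6))³ = (3 + 210) - (-2 - 12)³ = 213 - 1*(-14)³ = 213 - 1*(-2744) = 213 + 2744 = 2957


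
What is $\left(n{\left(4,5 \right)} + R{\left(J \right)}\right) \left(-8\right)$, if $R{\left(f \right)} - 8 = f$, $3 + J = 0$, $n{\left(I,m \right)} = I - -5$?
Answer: $-112$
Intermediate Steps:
$n{\left(I,m \right)} = 5 + I$ ($n{\left(I,m \right)} = I + 5 = 5 + I$)
$J = -3$ ($J = -3 + 0 = -3$)
$R{\left(f \right)} = 8 + f$
$\left(n{\left(4,5 \right)} + R{\left(J \right)}\right) \left(-8\right) = \left(\left(5 + 4\right) + \left(8 - 3\right)\right) \left(-8\right) = \left(9 + 5\right) \left(-8\right) = 14 \left(-8\right) = -112$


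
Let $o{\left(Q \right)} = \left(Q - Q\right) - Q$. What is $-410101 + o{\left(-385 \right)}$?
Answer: $-409716$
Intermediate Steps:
$o{\left(Q \right)} = - Q$ ($o{\left(Q \right)} = 0 - Q = - Q$)
$-410101 + o{\left(-385 \right)} = -410101 - -385 = -410101 + 385 = -409716$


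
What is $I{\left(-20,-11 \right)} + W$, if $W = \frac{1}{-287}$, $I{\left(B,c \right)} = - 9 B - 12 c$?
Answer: $\frac{89543}{287} \approx 312.0$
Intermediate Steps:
$I{\left(B,c \right)} = - 12 c - 9 B$
$W = - \frac{1}{287} \approx -0.0034843$
$I{\left(-20,-11 \right)} + W = \left(\left(-12\right) \left(-11\right) - -180\right) - \frac{1}{287} = \left(132 + 180\right) - \frac{1}{287} = 312 - \frac{1}{287} = \frac{89543}{287}$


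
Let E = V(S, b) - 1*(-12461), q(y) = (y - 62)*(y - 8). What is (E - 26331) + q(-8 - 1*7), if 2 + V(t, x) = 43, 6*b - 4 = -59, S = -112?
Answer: -12058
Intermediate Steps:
b = -55/6 (b = 2/3 + (1/6)*(-59) = 2/3 - 59/6 = -55/6 ≈ -9.1667)
q(y) = (-62 + y)*(-8 + y)
V(t, x) = 41 (V(t, x) = -2 + 43 = 41)
E = 12502 (E = 41 - 1*(-12461) = 41 + 12461 = 12502)
(E - 26331) + q(-8 - 1*7) = (12502 - 26331) + (496 + (-8 - 1*7)**2 - 70*(-8 - 1*7)) = -13829 + (496 + (-8 - 7)**2 - 70*(-8 - 7)) = -13829 + (496 + (-15)**2 - 70*(-15)) = -13829 + (496 + 225 + 1050) = -13829 + 1771 = -12058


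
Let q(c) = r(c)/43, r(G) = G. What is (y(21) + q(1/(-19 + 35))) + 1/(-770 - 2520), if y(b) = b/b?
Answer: 1133061/1131760 ≈ 1.0012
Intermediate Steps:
y(b) = 1
q(c) = c/43
(y(21) + q(1/(-19 + 35))) + 1/(-770 - 2520) = (1 + 1/(43*(-19 + 35))) + 1/(-770 - 2520) = (1 + (1/43)/16) + 1/(-3290) = (1 + (1/43)*(1/16)) - 1/3290 = (1 + 1/688) - 1/3290 = 689/688 - 1/3290 = 1133061/1131760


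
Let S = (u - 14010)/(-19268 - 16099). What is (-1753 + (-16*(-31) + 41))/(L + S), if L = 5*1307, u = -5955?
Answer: -7167712/38523885 ≈ -0.18606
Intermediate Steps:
S = 6655/11789 (S = (-5955 - 14010)/(-19268 - 16099) = -19965/(-35367) = -19965*(-1/35367) = 6655/11789 ≈ 0.56451)
L = 6535
(-1753 + (-16*(-31) + 41))/(L + S) = (-1753 + (-16*(-31) + 41))/(6535 + 6655/11789) = (-1753 + (496 + 41))/(77047770/11789) = (-1753 + 537)*(11789/77047770) = -1216*11789/77047770 = -7167712/38523885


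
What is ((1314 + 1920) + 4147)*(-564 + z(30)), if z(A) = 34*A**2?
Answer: 221695716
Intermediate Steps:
((1314 + 1920) + 4147)*(-564 + z(30)) = ((1314 + 1920) + 4147)*(-564 + 34*30**2) = (3234 + 4147)*(-564 + 34*900) = 7381*(-564 + 30600) = 7381*30036 = 221695716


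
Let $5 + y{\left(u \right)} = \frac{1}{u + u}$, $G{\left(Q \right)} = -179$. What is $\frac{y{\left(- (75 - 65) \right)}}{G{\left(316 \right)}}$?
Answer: $\frac{101}{3580} \approx 0.028212$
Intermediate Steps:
$y{\left(u \right)} = -5 + \frac{1}{2 u}$ ($y{\left(u \right)} = -5 + \frac{1}{u + u} = -5 + \frac{1}{2 u}$)
$\frac{y{\left(- (75 - 65) \right)}}{G{\left(316 \right)}} = \frac{-5 + \frac{1}{2 \left(- (75 - 65)\right)}}{-179} = \left(-5 + \frac{1}{2 \left(- (75 - 65)\right)}\right) \left(- \frac{1}{179}\right) = \left(-5 + \frac{1}{2 \left(\left(-1\right) 10\right)}\right) \left(- \frac{1}{179}\right) = \left(-5 + \frac{1}{2 \left(-10\right)}\right) \left(- \frac{1}{179}\right) = \left(-5 + \frac{1}{2} \left(- \frac{1}{10}\right)\right) \left(- \frac{1}{179}\right) = \left(-5 - \frac{1}{20}\right) \left(- \frac{1}{179}\right) = \left(- \frac{101}{20}\right) \left(- \frac{1}{179}\right) = \frac{101}{3580}$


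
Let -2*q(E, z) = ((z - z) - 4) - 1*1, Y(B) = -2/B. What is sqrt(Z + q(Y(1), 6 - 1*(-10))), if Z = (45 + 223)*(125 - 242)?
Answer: I*sqrt(125414)/2 ≈ 177.07*I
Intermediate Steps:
Z = -31356 (Z = 268*(-117) = -31356)
q(E, z) = 5/2 (q(E, z) = -(((z - z) - 4) - 1*1)/2 = -((0 - 4) - 1)/2 = -(-4 - 1)/2 = -1/2*(-5) = 5/2)
sqrt(Z + q(Y(1), 6 - 1*(-10))) = sqrt(-31356 + 5/2) = sqrt(-62707/2) = I*sqrt(125414)/2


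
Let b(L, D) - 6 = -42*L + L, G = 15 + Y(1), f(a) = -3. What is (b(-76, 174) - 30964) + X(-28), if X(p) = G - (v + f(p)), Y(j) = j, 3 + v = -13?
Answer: -27807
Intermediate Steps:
v = -16 (v = -3 - 13 = -16)
G = 16 (G = 15 + 1 = 16)
b(L, D) = 6 - 41*L (b(L, D) = 6 + (-42*L + L) = 6 - 41*L)
X(p) = 35 (X(p) = 16 - (-16 - 3) = 16 - 1*(-19) = 16 + 19 = 35)
(b(-76, 174) - 30964) + X(-28) = ((6 - 41*(-76)) - 30964) + 35 = ((6 + 3116) - 30964) + 35 = (3122 - 30964) + 35 = -27842 + 35 = -27807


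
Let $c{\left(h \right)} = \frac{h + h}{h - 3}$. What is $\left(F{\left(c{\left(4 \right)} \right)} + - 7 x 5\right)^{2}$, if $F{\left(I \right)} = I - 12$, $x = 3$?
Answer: $11881$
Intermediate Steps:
$c{\left(h \right)} = \frac{2 h}{-3 + h}$
$F{\left(I \right)} = -12 + I$
$\left(F{\left(c{\left(4 \right)} \right)} + - 7 x 5\right)^{2} = \left(\left(-12 + 2 \cdot 4 \frac{1}{-3 + 4}\right) + \left(-7\right) 3 \cdot 5\right)^{2} = \left(\left(-12 + 2 \cdot 4 \cdot 1^{-1}\right) - 105\right)^{2} = \left(\left(-12 + 2 \cdot 4 \cdot 1\right) - 105\right)^{2} = \left(\left(-12 + 8\right) - 105\right)^{2} = \left(-4 - 105\right)^{2} = \left(-109\right)^{2} = 11881$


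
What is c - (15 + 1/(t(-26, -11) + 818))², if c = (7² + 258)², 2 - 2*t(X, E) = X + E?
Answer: 263795984496/2805625 ≈ 94024.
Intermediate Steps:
t(X, E) = 1 - E/2 - X/2 (t(X, E) = 1 - (X + E)/2 = 1 - (E + X)/2 = 1 + (-E/2 - X/2) = 1 - E/2 - X/2)
c = 94249 (c = (49 + 258)² = 307² = 94249)
c - (15 + 1/(t(-26, -11) + 818))² = 94249 - (15 + 1/((1 - ½*(-11) - ½*(-26)) + 818))² = 94249 - (15 + 1/((1 + 11/2 + 13) + 818))² = 94249 - (15 + 1/(39/2 + 818))² = 94249 - (15 + 1/(1675/2))² = 94249 - (15 + 2/1675)² = 94249 - (25127/1675)² = 94249 - 1*631366129/2805625 = 94249 - 631366129/2805625 = 263795984496/2805625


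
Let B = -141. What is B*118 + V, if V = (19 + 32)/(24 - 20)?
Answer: -66501/4 ≈ -16625.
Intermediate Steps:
V = 51/4 ≈ 12.750
B*118 + V = -141*118 + 51/4 = -16638 + 51/4 = -66501/4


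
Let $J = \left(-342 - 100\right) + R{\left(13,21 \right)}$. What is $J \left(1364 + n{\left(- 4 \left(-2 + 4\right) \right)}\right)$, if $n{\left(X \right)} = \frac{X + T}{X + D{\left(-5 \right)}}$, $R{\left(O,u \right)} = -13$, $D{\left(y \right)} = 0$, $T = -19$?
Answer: $- \frac{4977245}{8} \approx -6.2216 \cdot 10^{5}$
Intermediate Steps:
$n{\left(X \right)} = \frac{-19 + X}{X}$ ($n{\left(X \right)} = \frac{X - 19}{X + 0} = \frac{-19 + X}{X}$)
$J = -455$ ($J = \left(-342 - 100\right) - 13 = -442 - 13 = -455$)
$J \left(1364 + n{\left(- 4 \left(-2 + 4\right) \right)}\right) = - 455 \left(1364 + \frac{-19 - 4 \left(-2 + 4\right)}{\left(-4\right) \left(-2 + 4\right)}\right) = - 455 \left(1364 + \frac{-19 - 8}{\left(-4\right) 2}\right) = - 455 \left(1364 + \frac{-19 - 8}{-8}\right) = - 455 \left(1364 - - \frac{27}{8}\right) = - 455 \left(1364 + \frac{27}{8}\right) = \left(-455\right) \frac{10939}{8} = - \frac{4977245}{8}$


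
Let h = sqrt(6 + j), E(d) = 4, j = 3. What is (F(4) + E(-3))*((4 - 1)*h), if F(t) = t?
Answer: 72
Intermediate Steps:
h = 3 (h = sqrt(6 + 3) = sqrt(9) = 3)
(F(4) + E(-3))*((4 - 1)*h) = (4 + 4)*((4 - 1)*3) = 8*(3*3) = 8*9 = 72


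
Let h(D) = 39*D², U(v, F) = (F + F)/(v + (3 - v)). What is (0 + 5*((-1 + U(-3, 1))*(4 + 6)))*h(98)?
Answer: -6242600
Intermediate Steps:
U(v, F) = 2*F/3 (U(v, F) = (2*F)/3 = (2*F)*(⅓) = 2*F/3)
(0 + 5*((-1 + U(-3, 1))*(4 + 6)))*h(98) = (0 + 5*((-1 + (⅔)*1)*(4 + 6)))*(39*98²) = (0 + 5*((-1 + ⅔)*10))*(39*9604) = (0 + 5*(-⅓*10))*374556 = (0 + 5*(-10/3))*374556 = (0 - 50/3)*374556 = -50/3*374556 = -6242600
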